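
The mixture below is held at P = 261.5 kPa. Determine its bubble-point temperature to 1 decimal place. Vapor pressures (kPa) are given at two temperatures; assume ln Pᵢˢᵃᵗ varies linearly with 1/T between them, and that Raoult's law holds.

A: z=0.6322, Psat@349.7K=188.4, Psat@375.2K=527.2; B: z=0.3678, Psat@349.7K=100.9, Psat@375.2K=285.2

Bubble-point temperature: ΣzᵢPᵢˢᵃᵗ(T) = P. Interpolate ln Pᵢˢᵃᵗ = aᵢ + bᵢ/T.
  T = 349.7 K: ΣzᵢPᵢˢᵃᵗ = 156.22 kPa
  T = 375.2 K: ΣzᵢPᵢˢᵃᵗ = 438.19 kPa
  T = 362.4 K: ΣzᵢPᵢˢᵃᵗ = 265.89 kPa
  T = 356.0 K: ΣzᵢPᵢˢᵃᵗ = 204.34 kPa
  T = 359.2 K: ΣzᵢPᵢˢᵃᵗ = 233.37 kPa
  T = 360.8 K: ΣzᵢPᵢˢᵃᵗ = 249.17 kPa
Interpolating between 360.8 K and 362.4 K gives T ≈ 362.0 K.

T = 362.0 K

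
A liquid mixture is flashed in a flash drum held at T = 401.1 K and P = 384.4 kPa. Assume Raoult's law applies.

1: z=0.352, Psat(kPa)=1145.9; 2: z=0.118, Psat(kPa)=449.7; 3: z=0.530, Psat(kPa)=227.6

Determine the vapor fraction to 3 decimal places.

ψ = 0.718

Raoult's law: Kᵢ = Pᵢˢᵃᵗ/P = Pᵢˢᵃᵗ/384.4.
  K_1 = 1145.9/384.4 = 2.98101, K_2 = 449.7/384.4 = 1.16988, K_3 = 227.6/384.4 = 0.59209
Material balance + equilibrium reduce to Σ zᵢ(Kᵢ−1)/(1+ψ(Kᵢ−1)) = 0.
Feasibility: ΣzᵢKᵢ = 1.501, Σzᵢ/Kᵢ = 1.114 — both > 1, two phases present.
Newton–Raphson from ψ = 0.5:
  ψ = 0.500: g = 0.0972, g' = -0.491 → ψ = 0.698
  ψ = 0.698: g = 0.0083, g' = -0.418 → ψ = 0.718
Converged at ψ = 0.718.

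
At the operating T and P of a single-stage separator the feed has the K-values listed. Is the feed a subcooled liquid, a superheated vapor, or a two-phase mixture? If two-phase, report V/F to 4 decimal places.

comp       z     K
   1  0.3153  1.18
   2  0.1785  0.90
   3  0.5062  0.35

ΣzᵢKᵢ = 0.7099; Σzᵢ/Kᵢ = 1.9118.
Since ΣzᵢKᵢ < 1 the mixture is below its bubble point — single liquid phase.

subcooled liquid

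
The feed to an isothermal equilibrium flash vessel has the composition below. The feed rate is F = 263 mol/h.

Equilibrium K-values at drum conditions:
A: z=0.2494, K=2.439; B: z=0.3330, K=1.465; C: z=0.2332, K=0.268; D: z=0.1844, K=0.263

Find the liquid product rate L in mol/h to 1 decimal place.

Let ψ = V/F and solve Σ zᵢ(Kᵢ−1)/(1+ψ(Kᵢ−1)) = 0.
Feasibility: ΣzᵢKᵢ = 1.2071, Σzᵢ/Kᵢ = 1.9008 — both > 1, two phases present.
Iterate (Newton) starting at ψ = 0.5:
  ψ = 0.5000: g = -0.15010, g' = -0.7841 → ψ = 0.3086
  ψ = 0.3086: g = -0.01247, g' = -0.6790 → ψ = 0.2902
Converged at ψ = 0.2902.
Then V = ψ·F = 0.2902·263 = 76.3 mol/h and L = F − V = 186.7 mol/h.

L = 186.7 mol/h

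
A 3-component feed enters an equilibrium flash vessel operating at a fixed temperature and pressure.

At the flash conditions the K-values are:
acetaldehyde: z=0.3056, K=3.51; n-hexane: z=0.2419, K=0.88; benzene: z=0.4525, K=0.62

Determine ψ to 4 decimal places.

ψ = 0.7328

Rachford–Rice: g(ψ) = Σ zᵢ(Kᵢ−1)/(1+ψ(Kᵢ−1)) = 0.
Feasibility: ΣzᵢKᵢ = 1.5661, Σzᵢ/Kᵢ = 1.0918 — both > 1, two phases present.
Newton–Raphson from ψ = 0.42:
  ψ = 0.4200: g = 0.13824, g' = -0.5526 → ψ = 0.6701
  ψ = 0.6701: g = 0.02373, g' = -0.3894 → ψ = 0.7311
  ψ = 0.7311: g = 0.00065, g' = -0.3690 → ψ = 0.7328
Converged at ψ = 0.7328.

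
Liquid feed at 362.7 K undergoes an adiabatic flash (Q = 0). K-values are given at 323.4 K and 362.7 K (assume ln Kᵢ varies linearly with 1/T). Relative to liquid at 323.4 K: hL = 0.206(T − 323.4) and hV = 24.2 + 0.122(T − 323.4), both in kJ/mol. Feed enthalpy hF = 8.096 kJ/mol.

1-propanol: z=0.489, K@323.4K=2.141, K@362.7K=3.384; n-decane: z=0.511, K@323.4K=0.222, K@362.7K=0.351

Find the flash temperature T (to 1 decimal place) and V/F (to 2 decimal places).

T = 331.3 K, V/F = 0.27

Adiabatic flash: solve Rachford–Rice at each trial T, then check hF = ψ·hV(T) + (1−ψ)·hL(T).
  T = 323.4 K: K = (2.141, 0.222), RR gives ψ = 0.181, H_out = 4.373 kJ/mol
  T = 362.7 K: K = (3.384, 0.351), RR gives ψ = 0.539, H_out = 19.363 kJ/mol
  T = 343.0 K: K = (2.726, 0.283), RR gives ψ = 0.386, H_out = 12.734 kJ/mol
  T = 333.2 K: K = (2.424, 0.251), RR gives ψ = 0.294, H_out = 8.902 kJ/mol
  T = 328.3 K: K = (2.280, 0.236), RR gives ψ = 0.241, H_out = 6.750 kJ/mol
  T = 330.8 K: K = (2.353, 0.244), RR gives ψ = 0.269, H_out = 7.872 kJ/mol
Linear interpolation between T = 330.8 (H_out = 7.872) and T = 333.2 (H_out = 8.902) on hF = 8.096 gives T ≈ 331.3 K, at which ψ = 0.27.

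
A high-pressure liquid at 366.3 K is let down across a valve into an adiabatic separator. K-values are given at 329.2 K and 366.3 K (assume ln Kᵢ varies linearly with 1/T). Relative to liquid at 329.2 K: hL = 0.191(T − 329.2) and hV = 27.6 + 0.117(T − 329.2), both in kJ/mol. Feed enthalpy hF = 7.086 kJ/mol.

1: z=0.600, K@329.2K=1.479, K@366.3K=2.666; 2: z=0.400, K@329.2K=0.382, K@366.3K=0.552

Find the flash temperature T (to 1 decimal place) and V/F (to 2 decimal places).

Adiabatic flash: solve Rachford–Rice at each trial T, then check hF = ψ·hV(T) + (1−ψ)·hL(T).
  T = 329.2 K: K = (1.479, 0.382), RR gives ψ = 0.136, H_out = 3.748 kJ/mol
  T = 366.3 K: K = (2.666, 0.552), RR gives ψ = 1.000, H_out = 31.941 kJ/mol
  T = 347.8 K: K = (2.019, 0.464), RR gives ψ = 0.727, H_out = 22.609 kJ/mol
  T = 338.5 K: K = (1.735, 0.422), RR gives ψ = 0.494, H_out = 15.079 kJ/mol
  T = 333.9 K: K = (1.605, 0.402), RR gives ψ = 0.343, H_out = 10.232 kJ/mol
  T = 331.5 K: K = (1.540, 0.392), RR gives ψ = 0.246, H_out = 7.176 kJ/mol
Linear interpolation between T = 329.2 (H_out = 3.748) and T = 331.5 (H_out = 7.176) on hF = 7.086 gives T ≈ 331.4 K, at which ψ = 0.24.

T = 331.4 K, V/F = 0.24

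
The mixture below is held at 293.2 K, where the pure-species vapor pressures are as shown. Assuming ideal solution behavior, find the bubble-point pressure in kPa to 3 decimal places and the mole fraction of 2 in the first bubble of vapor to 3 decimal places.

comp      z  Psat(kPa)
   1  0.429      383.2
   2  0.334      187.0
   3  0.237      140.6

At the bubble point ψ → 0, so ΣzᵢKᵢ = 1 with Kᵢ = Pᵢˢᵃᵗ/P ⇒ P = ΣzᵢPᵢˢᵃᵗ.
P = 0.429·383.2 + 0.334·187.0 + 0.237·140.6 = 260.173 kPa
yᵢ = zᵢPᵢˢᵃᵗ/P ⇒ y_2 = 0.334·187.0/260.173 = 0.240

Pbub = 260.173 kPa, y_2 = 0.240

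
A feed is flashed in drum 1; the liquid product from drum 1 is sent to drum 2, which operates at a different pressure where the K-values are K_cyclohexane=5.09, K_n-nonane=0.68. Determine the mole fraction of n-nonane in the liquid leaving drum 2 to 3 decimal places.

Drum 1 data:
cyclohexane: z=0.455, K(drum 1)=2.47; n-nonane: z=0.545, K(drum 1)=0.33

Drum 1:
Material balance + equilibrium reduce to Σ zᵢ(Kᵢ−1)/(1+ψ₁(Kᵢ−1)) = 0.
Feasibility: ΣzᵢKᵢ = 1.304, Σzᵢ/Kᵢ = 1.836 — both > 1, two phases present.
Iterate (Newton) starting at ψ₁ = 0.5:
  ψ₁ = 0.500: g = -0.1636, g' = -0.880 → ψ₁ = 0.314
  ψ₁ = 0.314: g = -0.0049, g' = -0.853 → ψ₁ = 0.308
Converged at ψ₁ = 0.308.
Drum-1 compositions:
  cyclohexane: x = 0.313, y = 0.773
  n-nonane: x = 0.687, y = 0.227
Drum-2 feed = drum-1 liquid: z₂ = (0.3131, 0.6869).
Drum 2:
Let ψ₂ = V/F and solve Σ zᵢ(Kᵢ−1)/(1+ψ₂(Kᵢ−1)) = 0.
g(0) = ΣzᵢKᵢ − 1 = 1.061 and g(1) = 1 − Σzᵢ/Kᵢ = -0.072, so a root lies in (0, 1).
Binary case is linear: z₁(K₁−1)(1+ψ₂(K₂−1)) + z₂(K₂−1)(1+ψ₂(K₁−1)) = 0
⇒ ψ₂ = [z₁(K₁−1)+z₂(K₂−1)] / [−(K₁−1)(K₂−1)] = 1.0607/1.3088 = 0.810
  cyclohexane: x = 0.073, y = 0.369
  n-nonane: x = 0.927, y = 0.631

x_n-nonane (drum 2) = 0.927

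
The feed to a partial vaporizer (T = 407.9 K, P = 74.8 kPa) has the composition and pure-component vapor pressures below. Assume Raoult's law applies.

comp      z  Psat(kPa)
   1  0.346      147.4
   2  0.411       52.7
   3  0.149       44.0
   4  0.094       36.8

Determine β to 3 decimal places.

β = 0.302

Raoult's law: Kᵢ = Pᵢˢᵃᵗ/P = Pᵢˢᵃᵗ/74.8.
  K_1 = 147.4/74.8 = 1.97059, K_2 = 52.7/74.8 = 0.70455, K_3 = 44.0/74.8 = 0.58824, K_4 = 36.8/74.8 = 0.49198
Let β = V/F and solve Σ zᵢ(Kᵢ−1)/(1+β(Kᵢ−1)) = 0.
g(0) = ΣzᵢKᵢ − 1 = 0.105 and g(1) = 1 − Σzᵢ/Kᵢ = -0.203, so a root lies in (0, 1).
Newton iteration, β⁰ = 0.5:
  β = 0.500: g = -0.0577, g' = -0.281 → β = 0.295
  β = 0.295: g = 0.0021, g' = -0.306 → β = 0.302
Converged at β = 0.302.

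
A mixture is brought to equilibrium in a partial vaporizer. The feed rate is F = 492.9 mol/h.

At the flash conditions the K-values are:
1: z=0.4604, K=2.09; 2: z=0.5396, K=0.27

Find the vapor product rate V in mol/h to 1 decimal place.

Material balance + equilibrium reduce to Σ zᵢ(Kᵢ−1)/(1+β(Kᵢ−1)) = 0.
Check two-phase: ΣzᵢKᵢ = 1.1079 > 1 and Σzᵢ/Kᵢ = 2.2188 > 1, so g(0) = 0.1079 > 0 and g(1) = -1.2188 < 0.
Newton–Raphson from β = 0.56:
  β = 0.5600: g = -0.35466, g' = -1.0336 → β = 0.2169
  β = 0.2169: g = -0.06212, g' = -0.7637 → β = 0.1355
  β = 0.1355: g = 0.00007, g' = -0.7694 → β = 0.1356
Converged at β = 0.1356.
Then V = β·F = 0.1356·492.9 = 66.9 mol/h and L = F − V = 426.0 mol/h.

V = 66.9 mol/h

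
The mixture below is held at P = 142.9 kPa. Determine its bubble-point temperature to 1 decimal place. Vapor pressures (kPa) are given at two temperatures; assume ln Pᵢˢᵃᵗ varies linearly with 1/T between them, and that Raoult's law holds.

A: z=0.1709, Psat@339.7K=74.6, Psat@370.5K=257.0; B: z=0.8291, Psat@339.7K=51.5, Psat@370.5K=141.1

Bubble-point temperature: ΣzᵢPᵢˢᵃᵗ(T) = P. Interpolate ln Pᵢˢᵃᵗ = aᵢ + bᵢ/T.
  T = 339.7 K: ΣzᵢPᵢˢᵃᵗ = 55.45 kPa
  T = 370.5 K: ΣzᵢPᵢˢᵃᵗ = 160.91 kPa
  T = 355.1 K: ΣzᵢPᵢˢᵃᵗ = 96.54 kPa
  T = 362.8 K: ΣzᵢPᵢˢᵃᵗ = 125.28 kPa
  T = 366.6 K: ΣzᵢPᵢˢᵃᵗ = 141.93 kPa
  T = 368.6 K: ΣzᵢPᵢˢᵃᵗ = 151.41 kPa
Interpolating between 366.6 K and 368.6 K gives T ≈ 366.8 K.

T = 366.8 K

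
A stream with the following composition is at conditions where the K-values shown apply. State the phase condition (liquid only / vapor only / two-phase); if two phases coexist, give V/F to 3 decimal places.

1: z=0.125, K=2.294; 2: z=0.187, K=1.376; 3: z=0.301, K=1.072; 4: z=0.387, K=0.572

two-phase, V/F = 0.349

ΣzᵢKᵢ = 1.088; Σzᵢ/Kᵢ = 1.148.
Both exceed 1, so a two-phase solution exists.
Rachford–Rice: g(ψ) = Σ zᵢ(Kᵢ−1)/(1+ψ(Kᵢ−1)) = 0.
Newton–Raphson from ψ = 0.5:
  ψ = 0.500: g = -0.0324, g' = -0.212 → ψ = 0.347
  ψ = 0.347: g = 0.0004, g' = -0.220 → ψ = 0.349
Converged at ψ = 0.349.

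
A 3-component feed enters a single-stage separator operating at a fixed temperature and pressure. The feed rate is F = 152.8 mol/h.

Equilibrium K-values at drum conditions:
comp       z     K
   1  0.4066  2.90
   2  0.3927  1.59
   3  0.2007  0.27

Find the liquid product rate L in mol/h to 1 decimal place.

L = 14.1 mol/h

Let ψ = V/F and solve Σ zᵢ(Kᵢ−1)/(1+ψ(Kᵢ−1)) = 0.
Feasibility: ΣzᵢKᵢ = 1.8577, Σzᵢ/Kᵢ = 1.1305 — both > 1, two phases present.
Newton–Raphson from ψ = 0.61:
  ψ = 0.6100: g = 0.26407, g' = -0.7364 → ψ = 0.9686
  ψ = 0.9686: g = -0.08073, g' = -1.4837 → ψ = 0.9142
  ψ = 0.9142: g = -0.00766, g' = -1.2202 → ψ = 0.9079
  ψ = 0.9079: g = -0.00008, g' = -1.1961 → ψ = 0.9078
Converged at ψ = 0.9078.
Then V = ψ·F = 0.9078·152.8 = 138.7 mol/h and L = F − V = 14.1 mol/h.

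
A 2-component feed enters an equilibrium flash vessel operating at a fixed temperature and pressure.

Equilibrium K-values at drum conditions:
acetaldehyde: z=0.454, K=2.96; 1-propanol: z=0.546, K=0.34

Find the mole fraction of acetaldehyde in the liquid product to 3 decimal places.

x_acetaldehyde = 0.252

Rachford–Rice: g(ψ) = Σ zᵢ(Kᵢ−1)/(1+ψ(Kᵢ−1)) = 0.
Check two-phase: ΣzᵢKᵢ = 1.529 > 1 and Σzᵢ/Kᵢ = 1.759 > 1, so g(0) = 0.529 > 0 and g(1) = -0.759 < 0.
Newton iteration, ψ⁰ = 0.5:
  ψ = 0.500: g = -0.0884, g' = -0.975 → ψ = 0.409
Converged at ψ = 0.409.
Compositions from xᵢ = zᵢ/(1+ψ(Kᵢ−1)), yᵢ = Kᵢxᵢ:
  acetaldehyde: x = 0.252, y = 0.746
  1-propanol: x = 0.748, y = 0.254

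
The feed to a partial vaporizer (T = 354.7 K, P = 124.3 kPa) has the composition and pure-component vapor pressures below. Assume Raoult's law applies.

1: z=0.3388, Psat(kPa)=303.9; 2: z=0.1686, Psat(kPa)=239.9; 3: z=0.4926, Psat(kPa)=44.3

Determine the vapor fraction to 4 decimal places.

Raoult's law: Kᵢ = Pᵢˢᵃᵗ/P = Pᵢˢᵃᵗ/124.3.
  K_1 = 303.9/124.3 = 2.444891, K_2 = 239.9/124.3 = 1.930008, K_3 = 44.3/124.3 = 0.356396
Material balance + equilibrium reduce to Σ zᵢ(Kᵢ−1)/(1+ψ(Kᵢ−1)) = 0.
Feasibility: ΣzᵢKᵢ = 1.3293, Σzᵢ/Kᵢ = 1.6081 — both > 1, two phases present.
Newton iteration, ψ⁰ = 0.54:
  ψ = 0.5400: g = -0.10656, g' = -0.7671 → ψ = 0.4011
  ψ = 0.4011: g = -0.00324, g' = -0.7316 → ψ = 0.3967
Converged at ψ = 0.3967.

ψ = 0.3967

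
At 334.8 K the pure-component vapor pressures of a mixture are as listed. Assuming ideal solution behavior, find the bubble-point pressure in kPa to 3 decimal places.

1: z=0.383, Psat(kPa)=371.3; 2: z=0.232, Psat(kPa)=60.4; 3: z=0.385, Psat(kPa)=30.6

Pbub = 168.002 kPa

At the bubble point ψ → 0, so ΣzᵢKᵢ = 1 with Kᵢ = Pᵢˢᵃᵗ/P ⇒ P = ΣzᵢPᵢˢᵃᵗ.
P = 0.383·371.3 + 0.232·60.4 + 0.385·30.6 = 168.002 kPa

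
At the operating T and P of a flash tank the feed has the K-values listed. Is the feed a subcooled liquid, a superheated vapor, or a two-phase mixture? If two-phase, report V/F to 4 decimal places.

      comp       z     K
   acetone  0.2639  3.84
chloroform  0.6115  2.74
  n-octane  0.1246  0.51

ΣzᵢKᵢ = 2.7524; Σzᵢ/Kᵢ = 0.5362.
Since Σzᵢ/Kᵢ < 1 the mixture is above its dew point — single vapor phase.

superheated vapor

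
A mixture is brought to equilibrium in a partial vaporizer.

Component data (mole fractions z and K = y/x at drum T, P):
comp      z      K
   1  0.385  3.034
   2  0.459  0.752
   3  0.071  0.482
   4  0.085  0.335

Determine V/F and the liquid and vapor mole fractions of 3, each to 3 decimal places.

Material balance + equilibrium reduce to Σ zᵢ(Kᵢ−1)/(1+V/F(Kᵢ−1)) = 0.
g(0) = ΣzᵢKᵢ − 1 = 0.576 and g(1) = 1 − Σzᵢ/Kᵢ = -0.138, so a root lies in (0, 1).
Iterate (Newton) starting at V/F = 0.5:
  V/F = 0.500: g = 0.1240, g' = -0.547 → V/F = 0.727
  V/F = 0.727: g = 0.0089, g' = -0.491 → V/F = 0.745
Converged at V/F = 0.745.
Compositions from xᵢ = zᵢ/(1+V/F(Kᵢ−1)), yᵢ = Kᵢxᵢ:
  1: x = 0.153, y = 0.465
  2: x = 0.563, y = 0.423
  3: x = 0.116, y = 0.056
  4: x = 0.168, y = 0.056

V/F = 0.745, x_3 = 0.116, y_3 = 0.056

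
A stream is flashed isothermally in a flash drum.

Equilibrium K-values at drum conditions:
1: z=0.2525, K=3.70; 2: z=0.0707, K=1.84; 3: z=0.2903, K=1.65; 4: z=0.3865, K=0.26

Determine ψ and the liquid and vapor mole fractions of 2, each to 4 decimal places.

ψ = 0.5211, x_2 = 0.0492, y_2 = 0.0905

Rachford–Rice: g(ψ) = Σ zᵢ(Kᵢ−1)/(1+ψ(Kᵢ−1)) = 0.
g(0) = ΣzᵢKᵢ − 1 = 0.6438 and g(1) = 1 − Σzᵢ/Kᵢ = -0.7691, so a root lies in (0, 1).
Newton iteration, ψ⁰ = 0.31:
  ψ = 0.3100: g = 0.20414, g' = -1.0182 → ψ = 0.5105
  ψ = 0.5105: g = 0.01026, g' = -0.9656 → ψ = 0.5211
Converged at ψ = 0.5211.
Compositions from xᵢ = zᵢ/(1+ψ(Kᵢ−1)), yᵢ = Kᵢxᵢ:
  1: x = 0.1049, y = 0.3882
  2: x = 0.0492, y = 0.0905
  3: x = 0.2169, y = 0.3578
  4: x = 0.6291, y = 0.1636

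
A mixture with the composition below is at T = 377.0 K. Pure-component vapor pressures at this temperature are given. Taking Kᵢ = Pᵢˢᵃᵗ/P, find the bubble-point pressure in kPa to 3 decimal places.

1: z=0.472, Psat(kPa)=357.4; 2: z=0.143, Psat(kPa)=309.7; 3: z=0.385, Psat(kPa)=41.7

Pbub = 229.034 kPa

At the bubble point ψ → 0, so ΣzᵢKᵢ = 1 with Kᵢ = Pᵢˢᵃᵗ/P ⇒ P = ΣzᵢPᵢˢᵃᵗ.
P = 0.472·357.4 + 0.143·309.7 + 0.385·41.7 = 229.034 kPa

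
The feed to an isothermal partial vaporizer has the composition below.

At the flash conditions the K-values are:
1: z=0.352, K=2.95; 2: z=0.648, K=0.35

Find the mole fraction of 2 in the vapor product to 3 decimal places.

y_2 = 0.262

Rachford–Rice: g(V/F) = Σ zᵢ(Kᵢ−1)/(1+V/F(Kᵢ−1)) = 0.
Feasibility: ΣzᵢKᵢ = 1.265, Σzᵢ/Kᵢ = 1.971 — both > 1, two phases present.
Binary case is linear: z₁(K₁−1)(1+V/F(K₂−1)) + z₂(K₂−1)(1+V/F(K₁−1)) = 0
⇒ V/F = [z₁(K₁−1)+z₂(K₂−1)] / [−(K₁−1)(K₂−1)] = 0.2652/1.2675 = 0.209
Compositions from xᵢ = zᵢ/(1+V/F(Kᵢ−1)), yᵢ = Kᵢxᵢ:
  1: x = 0.250, y = 0.737
  2: x = 0.750, y = 0.262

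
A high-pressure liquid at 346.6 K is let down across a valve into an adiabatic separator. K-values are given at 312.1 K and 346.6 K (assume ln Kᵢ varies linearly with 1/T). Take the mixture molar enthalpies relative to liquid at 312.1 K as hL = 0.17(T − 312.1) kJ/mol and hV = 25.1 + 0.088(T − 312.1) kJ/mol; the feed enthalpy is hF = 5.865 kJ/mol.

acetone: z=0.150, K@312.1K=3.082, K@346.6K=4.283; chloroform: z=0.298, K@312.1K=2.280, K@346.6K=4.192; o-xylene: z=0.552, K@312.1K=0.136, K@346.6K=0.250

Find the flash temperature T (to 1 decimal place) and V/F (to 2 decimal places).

Adiabatic flash: solve Rachford–Rice at each trial T, then check hF = ψ·hV(T) + (1−ψ)·hL(T).
  T = 312.1 K: K = (3.082, 2.280, 0.136), RR gives ψ = 0.158, H_out = 3.965 kJ/mol
  T = 346.6 K: K = (4.283, 4.192, 0.250), RR gives ψ = 0.426, H_out = 15.353 kJ/mol
  T = 329.4 K: K = (3.666, 3.144, 0.188), RR gives ψ = 0.312, H_out = 10.336 kJ/mol
  T = 320.8 K: K = (3.371, 2.692, 0.161), RR gives ψ = 0.244, H_out = 7.418 kJ/mol
  T = 316.5 K: K = (3.227, 2.482, 0.148), RR gives ψ = 0.204, H_out = 5.789 kJ/mol
  T = 318.6 K: K = (3.297, 2.583, 0.154), RR gives ψ = 0.224, H_out = 6.602 kJ/mol
Linear interpolation between T = 316.5 (H_out = 5.789) and T = 318.6 (H_out = 6.602) on hF = 5.865 gives T ≈ 316.7 K, at which ψ = 0.21.

T = 316.7 K, V/F = 0.21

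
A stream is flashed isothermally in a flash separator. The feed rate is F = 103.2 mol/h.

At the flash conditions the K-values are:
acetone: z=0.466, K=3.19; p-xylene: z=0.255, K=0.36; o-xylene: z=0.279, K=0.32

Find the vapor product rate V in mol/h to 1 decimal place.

Let β = V/F and solve Σ zᵢ(Kᵢ−1)/(1+β(Kᵢ−1)) = 0.
g(0) = ΣzᵢKᵢ − 1 = 0.668 and g(1) = 1 − Σzᵢ/Kᵢ = -0.726, so a root lies in (0, 1).
Newton iteration, β⁰ = 0.31:
  β = 0.310: g = 0.1639, g' = -1.163 → β = 0.451
  β = 0.451: g = 0.0104, g' = -1.040 → β = 0.461
Converged at β = 0.461.
Then V = β·F = 0.4610·103.2 = 47.6 mol/h and L = F − V = 55.6 mol/h.

V = 47.6 mol/h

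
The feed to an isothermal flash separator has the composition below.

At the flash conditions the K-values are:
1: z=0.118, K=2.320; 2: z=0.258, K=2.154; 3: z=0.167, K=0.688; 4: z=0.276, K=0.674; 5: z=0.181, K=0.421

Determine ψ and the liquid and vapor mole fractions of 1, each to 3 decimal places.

Newton iteration, ψ⁰ = 0.33:
  ψ = 0.330: g = 0.0357, g' = -0.430 → ψ = 0.413
  ψ = 0.413: g = 0.0009, g' = -0.409 → ψ = 0.415
Converged at ψ = 0.415.
Compositions from xᵢ = zᵢ/(1+ψ(Kᵢ−1)), yᵢ = Kᵢxᵢ:
  1: x = 0.076, y = 0.177
  2: x = 0.174, y = 0.376
  3: x = 0.192, y = 0.132
  4: x = 0.319, y = 0.215
  5: x = 0.238, y = 0.100

ψ = 0.415, x_1 = 0.076, y_1 = 0.177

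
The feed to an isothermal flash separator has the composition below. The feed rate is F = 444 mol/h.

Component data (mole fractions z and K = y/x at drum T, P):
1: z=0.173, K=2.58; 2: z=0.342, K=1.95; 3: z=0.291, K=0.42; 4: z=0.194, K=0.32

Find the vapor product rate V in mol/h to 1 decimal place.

Let β = V/F and solve Σ zᵢ(Kᵢ−1)/(1+β(Kᵢ−1)) = 0.
g(0) = ΣzᵢKᵢ − 1 = 0.298 and g(1) = 1 − Σzᵢ/Kᵢ = -0.542, so a root lies in (0, 1).
Newton–Raphson from β = 0.67:
  β = 0.670: g = -0.1871, g' = -0.782 → β = 0.431
  β = 0.431: g = -0.0183, g' = -0.662 → β = 0.403
Converged at β = 0.403.
Then V = β·F = 0.4030·444 = 178.9 mol/h and L = F − V = 265.1 mol/h.

V = 178.9 mol/h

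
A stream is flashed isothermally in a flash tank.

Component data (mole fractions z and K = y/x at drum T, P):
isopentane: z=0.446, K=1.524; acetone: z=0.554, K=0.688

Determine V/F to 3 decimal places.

Material balance + equilibrium reduce to Σ zᵢ(Kᵢ−1)/(1+V/F(Kᵢ−1)) = 0.
g(0) = ΣzᵢKᵢ − 1 = 0.061 and g(1) = 1 − Σzᵢ/Kᵢ = -0.098, so a root lies in (0, 1).
Binary case is linear: z₁(K₁−1)(1+V/F(K₂−1)) + z₂(K₂−1)(1+V/F(K₁−1)) = 0
⇒ V/F = [z₁(K₁−1)+z₂(K₂−1)] / [−(K₁−1)(K₂−1)] = 0.0609/0.1635 = 0.372

V/F = 0.372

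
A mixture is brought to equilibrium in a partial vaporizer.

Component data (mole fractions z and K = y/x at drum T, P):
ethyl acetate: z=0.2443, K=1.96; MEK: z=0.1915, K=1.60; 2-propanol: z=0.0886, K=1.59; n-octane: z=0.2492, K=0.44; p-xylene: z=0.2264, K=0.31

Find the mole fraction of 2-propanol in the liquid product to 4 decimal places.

Let β = V/F and solve Σ zᵢ(Kᵢ−1)/(1+β(Kᵢ−1)) = 0.
Check two-phase: ΣzᵢKᵢ = 1.1059 > 1 and Σzᵢ/Kᵢ = 1.5967 > 1, so g(0) = 0.1059 > 0 and g(1) = -0.5967 < 0.
Iterate (Newton) starting at β = 0.5:
  β = 0.5000: g = -0.14510, g' = -0.5640 → β = 0.2427
  β = 0.2427: g = -0.01291, g' = -0.4844 → β = 0.2161
  β = 0.2161: g = -0.00002, g' = -0.4827 → β = 0.2160
Converged at β = 0.2160.
Compositions from xᵢ = zᵢ/(1+β(Kᵢ−1)), yᵢ = Kᵢxᵢ:
  ethyl acetate: x = 0.2023, y = 0.3966
  MEK: x = 0.1695, y = 0.2712
  2-propanol: x = 0.0786, y = 0.1250
  n-octane: x = 0.2835, y = 0.1247
  p-xylene: x = 0.2661, y = 0.0825

x_2-propanol = 0.0786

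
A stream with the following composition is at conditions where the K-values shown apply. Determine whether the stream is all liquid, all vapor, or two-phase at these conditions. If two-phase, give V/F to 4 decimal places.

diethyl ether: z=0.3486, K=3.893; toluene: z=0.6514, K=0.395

two-phase, V/F = 0.3510

ΣzᵢKᵢ = 1.6144; Σzᵢ/Kᵢ = 1.7387.
Both exceed 1, so a two-phase solution exists.
Material balance + equilibrium reduce to Σ zᵢ(Kᵢ−1)/(1+ψ(Kᵢ−1)) = 0.
Binary case is linear: z₁(K₁−1)(1+ψ(K₂−1)) + z₂(K₂−1)(1+ψ(K₁−1)) = 0
⇒ ψ = [z₁(K₁−1)+z₂(K₂−1)] / [−(K₁−1)(K₂−1)] = 0.61440/1.75026 = 0.3510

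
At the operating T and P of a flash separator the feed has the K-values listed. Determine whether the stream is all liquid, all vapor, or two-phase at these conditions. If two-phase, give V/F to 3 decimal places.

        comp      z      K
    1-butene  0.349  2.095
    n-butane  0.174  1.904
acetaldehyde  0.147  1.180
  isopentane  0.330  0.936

all vapor

ΣzᵢKᵢ = 1.545; Σzᵢ/Kᵢ = 0.735.
Since Σzᵢ/Kᵢ < 1 the mixture is above its dew point — single vapor phase.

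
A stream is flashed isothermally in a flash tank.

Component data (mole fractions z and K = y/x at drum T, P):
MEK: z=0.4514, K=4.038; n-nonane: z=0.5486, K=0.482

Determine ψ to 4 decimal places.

ψ = 0.6908

Newton iteration, ψ⁰ = 0.5:
  ψ = 0.5000: g = 0.16090, g' = -0.9247 → ψ = 0.6740
  ψ = 0.6740: g = 0.01336, g' = -0.7960 → ψ = 0.6908
Converged at ψ = 0.6908.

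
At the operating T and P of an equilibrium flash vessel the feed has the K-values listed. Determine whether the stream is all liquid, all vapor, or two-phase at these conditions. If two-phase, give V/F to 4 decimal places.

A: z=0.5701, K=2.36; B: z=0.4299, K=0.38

two-phase, V/F = 0.6034

ΣzᵢKᵢ = 1.5088; Σzᵢ/Kᵢ = 1.3729.
Both exceed 1, so a two-phase solution exists.
Newton iteration, ψ⁰ = 0.5:
  ψ = 0.5000: g = 0.07522, g' = -0.7207 → ψ = 0.6044
  ψ = 0.6044: g = -0.00071, g' = -0.7403 → ψ = 0.6034
Converged at ψ = 0.6034.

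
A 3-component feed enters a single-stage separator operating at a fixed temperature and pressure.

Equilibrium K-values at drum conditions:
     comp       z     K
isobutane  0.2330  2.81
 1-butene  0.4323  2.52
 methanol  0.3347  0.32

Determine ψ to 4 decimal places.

ψ = 0.7712

Rachford–Rice: g(ψ) = Σ zᵢ(Kᵢ−1)/(1+ψ(Kᵢ−1)) = 0.
Feasibility: ΣzᵢKᵢ = 1.8512, Σzᵢ/Kᵢ = 1.3004 — both > 1, two phases present.
Newton–Raphson from ψ = 0.5:
  ψ = 0.5000: g = 0.24989, g' = -0.8881 → ψ = 0.7814
  ψ = 0.7814: g = -0.01059, g' = -1.0443 → ψ = 0.7712
Converged at ψ = 0.7712.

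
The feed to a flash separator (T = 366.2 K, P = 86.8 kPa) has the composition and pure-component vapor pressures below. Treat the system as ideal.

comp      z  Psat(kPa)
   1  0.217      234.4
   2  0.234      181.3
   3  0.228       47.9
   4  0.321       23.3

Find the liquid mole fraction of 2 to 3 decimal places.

Raoult's law: Kᵢ = Pᵢˢᵃᵗ/P = Pᵢˢᵃᵗ/86.8.
  K_1 = 234.4/86.8 = 2.70046, K_2 = 181.3/86.8 = 2.08871, K_3 = 47.9/86.8 = 0.55184, K_4 = 23.3/86.8 = 0.26843
Rachford–Rice: g(ψ) = Σ zᵢ(Kᵢ−1)/(1+ψ(Kᵢ−1)) = 0.
Feasibility: ΣzᵢKᵢ = 1.287, Σzᵢ/Kᵢ = 1.801 — both > 1, two phases present.
Newton iteration, ψ⁰ = 0.5:
  ψ = 0.500: g = -0.1376, g' = -0.803 → ψ = 0.329
  ψ = 0.329: g = -0.0046, g' = -0.769 → ψ = 0.323
Converged at ψ = 0.323.
Compositions from xᵢ = zᵢ/(1+ψ(Kᵢ−1)), yᵢ = Kᵢxᵢ:
  1: x = 0.140, y = 0.378
  2: x = 0.173, y = 0.362
  3: x = 0.267, y = 0.147
  4: x = 0.420, y = 0.113

x_2 = 0.173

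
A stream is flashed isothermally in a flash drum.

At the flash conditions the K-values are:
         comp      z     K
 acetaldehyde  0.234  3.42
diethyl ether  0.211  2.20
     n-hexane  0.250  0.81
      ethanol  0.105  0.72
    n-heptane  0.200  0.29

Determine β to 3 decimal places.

Let β = V/F and solve Σ zᵢ(Kᵢ−1)/(1+β(Kᵢ−1)) = 0.
g(0) = ΣzᵢKᵢ − 1 = 0.601 and g(1) = 1 − Σzᵢ/Kᵢ = -0.308, so a root lies in (0, 1).
Newton–Raphson from β = 0.44:
  β = 0.440: g = 0.1481, g' = -0.686 → β = 0.656
  β = 0.656: g = 0.0046, g' = -0.677 → β = 0.663
Converged at β = 0.663.

β = 0.663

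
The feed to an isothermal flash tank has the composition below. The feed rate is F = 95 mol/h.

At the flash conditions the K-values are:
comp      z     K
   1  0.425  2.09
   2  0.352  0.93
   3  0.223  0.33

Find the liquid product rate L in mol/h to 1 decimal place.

L = 37.1 mol/h

Iterate (Newton) starting at ψ = 0.5:
  ψ = 0.500: g = 0.0496, g' = -0.440 → ψ = 0.613
  ψ = 0.613: g = -0.0015, g' = -0.472 → ψ = 0.610
Converged at ψ = 0.610.
Then V = ψ·F = 0.6096·95 = 57.9 mol/h and L = F − V = 37.1 mol/h.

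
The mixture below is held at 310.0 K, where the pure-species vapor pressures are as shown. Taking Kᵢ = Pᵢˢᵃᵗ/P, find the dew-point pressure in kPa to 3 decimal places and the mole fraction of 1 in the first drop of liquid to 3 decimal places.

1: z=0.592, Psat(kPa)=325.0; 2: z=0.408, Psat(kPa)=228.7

Pdew = 277.351 kPa, x_1 = 0.505

At the dew point ψ → 1, so Σzᵢ/Kᵢ = 1 with Kᵢ = Pᵢˢᵃᵗ/P ⇒ 1/P = Σzᵢ/Pᵢˢᵃᵗ.
1/P = 0.592/325.0 + 0.408/228.7 = 0.003606 ⇒ P = 277.351 kPa
xᵢ = zᵢP/Pᵢˢᵃᵗ ⇒ x_1 = 0.592·277.351/325.0 = 0.505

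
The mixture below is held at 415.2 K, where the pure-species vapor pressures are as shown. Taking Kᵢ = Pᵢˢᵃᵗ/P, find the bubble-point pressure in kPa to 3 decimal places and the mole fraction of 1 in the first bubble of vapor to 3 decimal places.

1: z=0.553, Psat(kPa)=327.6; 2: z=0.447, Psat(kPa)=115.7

Pbub = 232.881 kPa, y_1 = 0.778

At the bubble point ψ → 0, so ΣzᵢKᵢ = 1 with Kᵢ = Pᵢˢᵃᵗ/P ⇒ P = ΣzᵢPᵢˢᵃᵗ.
P = 0.553·327.6 + 0.447·115.7 = 232.881 kPa
yᵢ = zᵢPᵢˢᵃᵗ/P ⇒ y_1 = 0.553·327.6/232.881 = 0.778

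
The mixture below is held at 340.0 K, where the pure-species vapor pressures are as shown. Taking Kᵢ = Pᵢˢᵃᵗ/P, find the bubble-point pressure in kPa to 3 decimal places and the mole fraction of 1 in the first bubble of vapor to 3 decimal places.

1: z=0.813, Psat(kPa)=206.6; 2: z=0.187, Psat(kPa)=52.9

At the bubble point ψ → 0, so ΣzᵢKᵢ = 1 with Kᵢ = Pᵢˢᵃᵗ/P ⇒ P = ΣzᵢPᵢˢᵃᵗ.
P = 0.813·206.6 + 0.187·52.9 = 177.858 kPa
yᵢ = zᵢPᵢˢᵃᵗ/P ⇒ y_1 = 0.813·206.6/177.858 = 0.944

Pbub = 177.858 kPa, y_1 = 0.944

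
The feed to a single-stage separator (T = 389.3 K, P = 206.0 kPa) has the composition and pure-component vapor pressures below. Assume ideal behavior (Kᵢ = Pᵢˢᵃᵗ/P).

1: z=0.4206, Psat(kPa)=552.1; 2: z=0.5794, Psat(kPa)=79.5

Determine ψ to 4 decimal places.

ψ = 0.3401

Raoult's law: Kᵢ = Pᵢˢᵃᵗ/P = Pᵢˢᵃᵗ/206.0.
  K_1 = 552.1/206.0 = 2.680097, K_2 = 79.5/206.0 = 0.385922
Rachford–Rice: g(ψ) = Σ zᵢ(Kᵢ−1)/(1+ψ(Kᵢ−1)) = 0.
g(0) = ΣzᵢKᵢ − 1 = 0.3509 and g(1) = 1 − Σzᵢ/Kᵢ = -0.6583, so a root lies in (0, 1).
Newton–Raphson from ψ = 0.5:
  ψ = 0.5000: g = -0.12941, g' = -0.8057 → ψ = 0.3394
  ψ = 0.3394: g = 0.00057, g' = -0.8302 → ψ = 0.3401
Converged at ψ = 0.3401.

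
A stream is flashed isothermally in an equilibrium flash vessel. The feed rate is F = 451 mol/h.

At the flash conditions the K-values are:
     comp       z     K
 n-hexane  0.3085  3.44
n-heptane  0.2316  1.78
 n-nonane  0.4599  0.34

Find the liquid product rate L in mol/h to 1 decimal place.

Rachford–Rice: g(V/F) = Σ zᵢ(Kᵢ−1)/(1+V/F(Kᵢ−1)) = 0.
Check two-phase: ΣzᵢKᵢ = 1.6299 > 1 and Σzᵢ/Kᵢ = 1.5724 > 1, so g(0) = 0.6299 > 0 and g(1) = -0.5724 < 0.
Newton–Raphson from V/F = 0.51:
  V/F = 0.5100: g = 0.00708, g' = -0.8919 → V/F = 0.5179
Converged at V/F = 0.5179.
Then V = V/F·F = 0.5179·451 = 233.6 mol/h and L = F − V = 217.4 mol/h.

L = 217.4 mol/h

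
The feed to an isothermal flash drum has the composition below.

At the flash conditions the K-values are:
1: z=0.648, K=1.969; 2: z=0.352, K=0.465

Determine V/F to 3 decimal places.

V/F = 0.848

Rachford–Rice: g(V/F) = Σ zᵢ(Kᵢ−1)/(1+V/F(Kᵢ−1)) = 0.
Check two-phase: ΣzᵢKᵢ = 1.440 > 1 and Σzᵢ/Kᵢ = 1.086 > 1, so g(0) = 0.440 > 0 and g(1) = -0.086 < 0.
Binary case is linear: z₁(K₁−1)(1+V/F(K₂−1)) + z₂(K₂−1)(1+V/F(K₁−1)) = 0
⇒ V/F = [z₁(K₁−1)+z₂(K₂−1)] / [−(K₁−1)(K₂−1)] = 0.4396/0.5184 = 0.848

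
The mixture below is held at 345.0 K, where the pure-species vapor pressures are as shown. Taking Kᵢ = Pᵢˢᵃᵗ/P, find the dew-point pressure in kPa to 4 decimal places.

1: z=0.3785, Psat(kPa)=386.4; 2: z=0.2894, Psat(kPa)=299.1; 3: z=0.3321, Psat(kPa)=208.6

Pdew = 282.5524 kPa

At the dew point ψ → 1, so Σzᵢ/Kᵢ = 1 with Kᵢ = Pᵢˢᵃᵗ/P ⇒ 1/P = Σzᵢ/Pᵢˢᵃᵗ.
1/P = 0.3785/386.4 + 0.2894/299.1 + 0.3321/208.6 = 0.0035392 ⇒ P = 282.5524 kPa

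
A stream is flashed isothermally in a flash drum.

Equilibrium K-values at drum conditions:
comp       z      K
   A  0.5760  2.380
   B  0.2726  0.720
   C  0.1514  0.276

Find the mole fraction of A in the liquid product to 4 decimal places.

x_A = 0.2693

Material balance + equilibrium reduce to Σ zᵢ(Kᵢ−1)/(1+ψ(Kᵢ−1)) = 0.
g(0) = ΣzᵢKᵢ − 1 = 0.6089 and g(1) = 1 − Σzᵢ/Kᵢ = -0.1692, so a root lies in (0, 1).
Iterate (Newton) starting at ψ = 0.5:
  ψ = 0.5000: g = 0.20978, g' = -0.6079 → ψ = 0.8451
  ψ = 0.8451: g = -0.01543, g' = -0.7971 → ψ = 0.8257
  ψ = 0.8257: g = -0.00030, g' = -0.7664 → ψ = 0.8253
Converged at ψ = 0.8253.
Compositions from xᵢ = zᵢ/(1+ψ(Kᵢ−1)), yᵢ = Kᵢxᵢ:
  A: x = 0.2693, y = 0.6409
  B: x = 0.3545, y = 0.2553
  C: x = 0.3762, y = 0.1038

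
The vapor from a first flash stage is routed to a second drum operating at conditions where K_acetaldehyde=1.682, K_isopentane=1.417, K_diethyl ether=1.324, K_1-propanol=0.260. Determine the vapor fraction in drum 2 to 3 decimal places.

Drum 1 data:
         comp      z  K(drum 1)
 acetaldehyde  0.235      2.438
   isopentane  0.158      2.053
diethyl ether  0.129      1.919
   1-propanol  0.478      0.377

Drum 1:
Material balance + equilibrium reduce to Σ zᵢ(Kᵢ−1)/(1+ψ₁(Kᵢ−1)) = 0.
g(0) = ΣzᵢKᵢ − 1 = 0.325 and g(1) = 1 − Σzᵢ/Kᵢ = -0.508, so a root lies in (0, 1).
Newton iteration, ψ₁⁰ = 0.5:
  ψ₁ = 0.500: g = -0.0457, g' = -0.682 → ψ₁ = 0.433
  ψ₁ = 0.433: g = -0.0004, g' = -0.671 → ψ₁ = 0.432
Converged at ψ₁ = 0.432.
Drum-1 compositions:
  acetaldehyde: x = 0.145, y = 0.353
  isopentane: x = 0.109, y = 0.223
  diethyl ether: x = 0.092, y = 0.177
  1-propanol: x = 0.654, y = 0.247
Drum-2 feed = drum-1 vapor: z₂ = (0.3533, 0.2229, 0.1772, 0.2466).
Drum 2:
Rachford–Rice: g(ψ₂) = Σ zᵢ(Kᵢ−1)/(1+ψ₂(Kᵢ−1)) = 0.
Check two-phase: ΣzᵢKᵢ = 1.209 > 1 and Σzᵢ/Kᵢ = 1.450 > 1, so g(0) = 0.209 > 0 and g(1) = -0.450 < 0.
Iterate (Newton) starting at ψ₂ = 0.67:
  ψ₂ = 0.670: g = -0.0768, g' = -0.645 → ψ₂ = 0.551
  ψ₂ = 0.551: g = -0.0087, g' = -0.511 → ψ₂ = 0.534
Converged at ψ₂ = 0.534.
  acetaldehyde: x = 0.259, y = 0.436
  isopentane: x = 0.182, y = 0.258
  diethyl ether: x = 0.151, y = 0.200
  1-propanol: x = 0.408, y = 0.106

V/F (drum 2) = 0.534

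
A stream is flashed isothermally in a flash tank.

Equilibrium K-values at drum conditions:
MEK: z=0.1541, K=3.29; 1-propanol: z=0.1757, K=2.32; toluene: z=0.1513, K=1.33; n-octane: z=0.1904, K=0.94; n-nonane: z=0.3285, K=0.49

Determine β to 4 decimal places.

β = 0.7575

Newton iteration, β⁰ = 0.33:
  β = 0.3300: g = 0.19448, g' = -0.5483 → β = 0.6847
  β = 0.6847: g = 0.03064, g' = -0.4205 → β = 0.7575
Converged at β = 0.7575.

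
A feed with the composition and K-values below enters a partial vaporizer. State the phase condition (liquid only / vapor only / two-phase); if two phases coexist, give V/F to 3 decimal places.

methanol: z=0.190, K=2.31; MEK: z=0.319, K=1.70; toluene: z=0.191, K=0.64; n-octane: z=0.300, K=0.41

ΣzᵢKᵢ = 1.226; Σzᵢ/Kᵢ = 1.300.
Both exceed 1, so a two-phase solution exists.
Let ψ = V/F and solve Σ zᵢ(Kᵢ−1)/(1+ψ(Kᵢ−1)) = 0.
Newton–Raphson from ψ = 0.5:
  ψ = 0.500: g = -0.0191, g' = -0.452 → ψ = 0.458
Converged at ψ = 0.458.

two-phase, V/F = 0.458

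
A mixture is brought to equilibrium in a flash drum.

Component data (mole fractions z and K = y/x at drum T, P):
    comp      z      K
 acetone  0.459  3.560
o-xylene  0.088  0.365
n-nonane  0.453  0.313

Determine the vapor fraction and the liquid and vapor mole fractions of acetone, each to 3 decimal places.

Let ψ = V/F and solve Σ zᵢ(Kᵢ−1)/(1+ψ(Kᵢ−1)) = 0.
g(0) = ΣzᵢKᵢ − 1 = 0.808 and g(1) = 1 − Σzᵢ/Kᵢ = -0.817, so a root lies in (0, 1).
Newton iteration, ψ⁰ = 0.6:
  ψ = 0.600: g = -0.1564, g' = -1.179 → ψ = 0.467
  ψ = 0.467: g = -0.0029, g' = -1.159 → ψ = 0.465
Converged at ψ = 0.465.
Compositions from xᵢ = zᵢ/(1+ψ(Kᵢ−1)), yᵢ = Kᵢxᵢ:
  acetone: x = 0.210, y = 0.746
  o-xylene: x = 0.125, y = 0.046
  n-nonane: x = 0.666, y = 0.208

ψ = 0.465, x_acetone = 0.210, y_acetone = 0.746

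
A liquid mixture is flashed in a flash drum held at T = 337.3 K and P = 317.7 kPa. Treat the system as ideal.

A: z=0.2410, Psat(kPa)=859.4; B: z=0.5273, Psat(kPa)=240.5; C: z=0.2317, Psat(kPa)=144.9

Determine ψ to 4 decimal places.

Raoult's law: Kᵢ = Pᵢˢᵃᵗ/P = Pᵢˢᵃᵗ/317.7.
  K_A = 859.4/317.7 = 2.705068, K_B = 240.5/317.7 = 0.757003, K_C = 144.9/317.7 = 0.456091
Rachford–Rice: g(ψ) = Σ zᵢ(Kᵢ−1)/(1+ψ(Kᵢ−1)) = 0.
Feasibility: ΣzᵢKᵢ = 1.1568, Σzᵢ/Kᵢ = 1.2937 — both > 1, two phases present.
Iterate (Newton) starting at ψ = 0.5:
  ψ = 0.5000: g = -0.09714, g' = -0.3738 → ψ = 0.2402
  ψ = 0.2402: g = 0.01051, g' = -0.4785 → ψ = 0.2621
  ψ = 0.2621: g = 0.00017, g' = -0.4634 → ψ = 0.2625
Converged at ψ = 0.2625.

ψ = 0.2625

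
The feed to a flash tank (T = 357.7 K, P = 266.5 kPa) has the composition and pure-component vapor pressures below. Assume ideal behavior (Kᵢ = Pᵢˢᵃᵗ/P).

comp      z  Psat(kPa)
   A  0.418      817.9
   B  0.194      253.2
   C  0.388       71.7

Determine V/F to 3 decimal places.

V/F = 0.466

Raoult's law: Kᵢ = Pᵢˢᵃᵗ/P = Pᵢˢᵃᵗ/266.5.
  K_A = 817.9/266.5 = 3.06904, K_B = 253.2/266.5 = 0.95009, K_C = 71.7/266.5 = 0.26904
Rachford–Rice: g(V/F) = Σ zᵢ(Kᵢ−1)/(1+V/F(Kᵢ−1)) = 0.
Check two-phase: ΣzᵢKᵢ = 1.572 > 1 and Σzᵢ/Kᵢ = 1.783 > 1, so g(0) = 0.572 > 0 and g(1) = -0.783 < 0.
Newton iteration, V/F⁰ = 0.5:
  V/F = 0.500: g = -0.0318, g' = -0.948 → V/F = 0.466
Converged at V/F = 0.466.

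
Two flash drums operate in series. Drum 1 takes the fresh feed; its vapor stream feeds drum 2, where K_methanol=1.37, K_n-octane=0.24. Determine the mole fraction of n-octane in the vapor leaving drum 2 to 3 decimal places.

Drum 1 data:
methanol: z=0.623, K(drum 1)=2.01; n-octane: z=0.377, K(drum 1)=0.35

y_n-octane (drum 2) = 0.079

Drum 1:
Material balance + equilibrium reduce to Σ zᵢ(Kᵢ−1)/(1+ψ₁(Kᵢ−1)) = 0.
g(0) = ΣzᵢKᵢ − 1 = 0.384 and g(1) = 1 − Σzᵢ/Kᵢ = -0.387, so a root lies in (0, 1).
Newton iteration, ψ₁⁰ = 0.5:
  ψ₁ = 0.500: g = 0.0551, g' = -0.630 → ψ₁ = 0.587
  ψ₁ = 0.587: g = -0.0014, g' = -0.667 → ψ₁ = 0.585
Converged at ψ₁ = 0.585.
Drum-1 compositions:
  methanol: x = 0.392, y = 0.787
  n-octane: x = 0.608, y = 0.213
Drum-2 feed = drum-1 vapor: z₂ = (0.7870, 0.2130).
Drum 2:
Material balance + equilibrium reduce to Σ zᵢ(Kᵢ−1)/(1+ψ₂(Kᵢ−1)) = 0.
Check two-phase: ΣzᵢKᵢ = 1.129 > 1 and Σzᵢ/Kᵢ = 1.462 > 1, so g(0) = 0.129 > 0 and g(1) = -0.462 < 0.
Binary case is linear: z₁(K₁−1)(1+ψ₂(K₂−1)) + z₂(K₂−1)(1+ψ₂(K₁−1)) = 0
⇒ ψ₂ = [z₁(K₁−1)+z₂(K₂−1)] / [−(K₁−1)(K₂−1)] = 0.1294/0.2812 = 0.460
  methanol: x = 0.673, y = 0.921
  n-octane: x = 0.327, y = 0.079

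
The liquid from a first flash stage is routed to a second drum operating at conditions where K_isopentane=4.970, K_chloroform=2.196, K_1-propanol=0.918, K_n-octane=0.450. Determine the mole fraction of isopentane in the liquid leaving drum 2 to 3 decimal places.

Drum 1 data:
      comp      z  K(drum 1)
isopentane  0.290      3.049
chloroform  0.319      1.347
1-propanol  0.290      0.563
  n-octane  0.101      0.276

Drum 1:
Material balance + equilibrium reduce to Σ zᵢ(Kᵢ−1)/(1+ψ₁(Kᵢ−1)) = 0.
g(0) = ΣzᵢKᵢ − 1 = 0.505 and g(1) = 1 − Σzᵢ/Kᵢ = -0.213, so a root lies in (0, 1).
Newton iteration, ψ₁⁰ = 0.5:
  ψ₁ = 0.500: g = 0.1111, g' = -0.546 → ψ₁ = 0.704
Converged at ψ₁ = 0.704.
Drum-1 compositions:
  isopentane: x = 0.119, y = 0.362
  chloroform: x = 0.256, y = 0.345
  1-propanol: x = 0.419, y = 0.236
  n-octane: x = 0.206, y = 0.057
Drum-2 feed = drum-1 liquid: z₂ = (0.1187, 0.2564, 0.4189, 0.2060).
Drum 2:
Rachford–Rice: g(ψ₂) = Σ zᵢ(Kᵢ−1)/(1+ψ₂(Kᵢ−1)) = 0.
Feasibility: ΣzᵢKᵢ = 1.630, Σzᵢ/Kᵢ = 1.055 — both > 1, two phases present.
Iterate (Newton) starting at ψ₂ = 0.61:
  ψ₂ = 0.610: g = 0.1083, g' = -0.427 → ψ₂ = 0.864
  ψ₂ = 0.864: g = 0.0043, g' = -0.414 → ψ₂ = 0.874
Converged at ψ₂ = 0.874.
  isopentane: x = 0.027, y = 0.132
  chloroform: x = 0.125, y = 0.275
  1-propanol: x = 0.451, y = 0.414
  n-octane: x = 0.397, y = 0.179

x_isopentane (drum 2) = 0.027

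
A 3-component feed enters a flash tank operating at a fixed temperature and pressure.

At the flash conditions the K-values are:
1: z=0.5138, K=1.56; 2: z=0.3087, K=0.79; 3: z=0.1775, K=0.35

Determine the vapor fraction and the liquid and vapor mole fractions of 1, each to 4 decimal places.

Material balance + equilibrium reduce to Σ zᵢ(Kᵢ−1)/(1+ψ(Kᵢ−1)) = 0.
Feasibility: ΣzᵢKᵢ = 1.1075, Σzᵢ/Kᵢ = 1.2273 — both > 1, two phases present.
Newton–Raphson from ψ = 0.5:
  ψ = 0.5000: g = -0.01857, g' = -0.2799 → ψ = 0.4337
  ψ = 0.4337: g = -0.00048, g' = -0.2662 → ψ = 0.4319
Converged at ψ = 0.4319.
Compositions from xᵢ = zᵢ/(1+ψ(Kᵢ−1)), yᵢ = Kᵢxᵢ:
  1: x = 0.4137, y = 0.6454
  2: x = 0.3395, y = 0.2682
  3: x = 0.2468, y = 0.0864

ψ = 0.4319, x_1 = 0.4137, y_1 = 0.6454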